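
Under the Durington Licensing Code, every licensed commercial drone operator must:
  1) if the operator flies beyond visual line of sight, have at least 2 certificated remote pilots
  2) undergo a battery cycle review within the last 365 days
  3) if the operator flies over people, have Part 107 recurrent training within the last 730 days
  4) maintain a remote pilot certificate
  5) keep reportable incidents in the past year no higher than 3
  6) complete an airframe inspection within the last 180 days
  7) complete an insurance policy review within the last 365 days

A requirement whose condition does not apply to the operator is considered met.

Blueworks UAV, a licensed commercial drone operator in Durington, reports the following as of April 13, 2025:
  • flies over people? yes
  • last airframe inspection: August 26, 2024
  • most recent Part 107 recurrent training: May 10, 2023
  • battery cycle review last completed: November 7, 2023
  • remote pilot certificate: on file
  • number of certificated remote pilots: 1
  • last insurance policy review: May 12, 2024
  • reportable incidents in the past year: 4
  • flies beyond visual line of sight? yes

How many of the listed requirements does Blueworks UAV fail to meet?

4

1. condition 'flies beyond visual line of sight' holds; certificated remote pilots 1 < 2 → not met
2. battery cycle review 523 days ago vs limit 365 → not met
3. condition 'flies over people' holds; Part 107 recurrent training 704 days ago vs limit 730 → met
4. remote pilot certificate present → met
5. reportable incidents in the past year 4 > 3 → not met
6. airframe inspection 230 days ago vs limit 180 → not met
7. insurance policy review 336 days ago vs limit 365 → met
Not met: 4 of 7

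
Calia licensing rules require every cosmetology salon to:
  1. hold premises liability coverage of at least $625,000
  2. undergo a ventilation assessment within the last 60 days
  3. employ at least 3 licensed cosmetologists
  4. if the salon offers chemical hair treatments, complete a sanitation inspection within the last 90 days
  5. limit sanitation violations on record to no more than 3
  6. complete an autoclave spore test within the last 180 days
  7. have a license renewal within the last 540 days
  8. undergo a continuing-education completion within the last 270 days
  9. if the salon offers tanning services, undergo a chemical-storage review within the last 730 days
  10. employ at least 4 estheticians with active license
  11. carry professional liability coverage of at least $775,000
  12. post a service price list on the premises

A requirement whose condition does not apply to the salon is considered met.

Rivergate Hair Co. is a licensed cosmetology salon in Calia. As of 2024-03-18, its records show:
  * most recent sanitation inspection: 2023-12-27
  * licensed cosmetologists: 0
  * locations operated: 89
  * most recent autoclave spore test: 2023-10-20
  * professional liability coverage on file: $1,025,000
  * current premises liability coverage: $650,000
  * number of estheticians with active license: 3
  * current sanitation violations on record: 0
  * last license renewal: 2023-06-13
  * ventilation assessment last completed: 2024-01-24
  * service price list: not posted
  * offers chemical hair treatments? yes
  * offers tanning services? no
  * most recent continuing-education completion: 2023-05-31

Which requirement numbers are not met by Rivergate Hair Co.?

1. premises liability coverage $650,000 ≥ $625,000 → met
2. ventilation assessment 54 days ago vs limit 60 → met
3. licensed cosmetologists 0 < 3 → not met
4. condition 'offers chemical hair treatments' holds; sanitation inspection 82 days ago vs limit 90 → met
5. sanitation violations on record 0 ≤ 3 → met
6. autoclave spore test 150 days ago vs limit 180 → met
7. license renewal 279 days ago vs limit 540 → met
8. continuing-education completion 292 days ago vs limit 270 → not met
9. condition 'offers tanning services' does not hold → requirement n/a → met
10. estheticians with active license 3 < 4 → not met
11. professional liability coverage $1,025,000 ≥ $775,000 → met
12. service price list absent → not met
Not met: 3, 8, 10, 12

3, 8, 10, 12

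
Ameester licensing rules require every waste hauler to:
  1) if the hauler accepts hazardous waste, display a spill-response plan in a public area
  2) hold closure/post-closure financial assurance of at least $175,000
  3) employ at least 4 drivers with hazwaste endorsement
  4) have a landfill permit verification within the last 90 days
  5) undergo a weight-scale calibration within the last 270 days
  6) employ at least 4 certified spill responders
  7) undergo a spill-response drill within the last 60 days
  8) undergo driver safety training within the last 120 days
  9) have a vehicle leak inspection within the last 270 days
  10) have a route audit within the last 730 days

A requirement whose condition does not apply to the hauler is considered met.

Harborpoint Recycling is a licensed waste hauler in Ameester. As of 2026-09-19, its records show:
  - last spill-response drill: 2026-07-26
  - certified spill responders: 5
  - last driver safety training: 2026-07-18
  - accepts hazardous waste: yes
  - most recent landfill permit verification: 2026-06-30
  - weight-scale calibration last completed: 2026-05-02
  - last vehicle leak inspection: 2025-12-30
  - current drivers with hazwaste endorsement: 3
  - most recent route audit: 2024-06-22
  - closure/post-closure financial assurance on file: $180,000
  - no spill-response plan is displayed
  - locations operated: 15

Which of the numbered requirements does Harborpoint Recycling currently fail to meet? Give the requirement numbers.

1, 3, 10

1. condition 'accepts hazardous waste' holds; spill-response plan absent → not met
2. closure/post-closure financial assurance $180,000 ≥ $175,000 → met
3. drivers with hazwaste endorsement 3 < 4 → not met
4. landfill permit verification 81 days ago vs limit 90 → met
5. weight-scale calibration 140 days ago vs limit 270 → met
6. certified spill responders 5 ≥ 4 → met
7. spill-response drill 55 days ago vs limit 60 → met
8. driver safety training 63 days ago vs limit 120 → met
9. vehicle leak inspection 263 days ago vs limit 270 → met
10. route audit 819 days ago vs limit 730 → not met
Not met: 1, 3, 10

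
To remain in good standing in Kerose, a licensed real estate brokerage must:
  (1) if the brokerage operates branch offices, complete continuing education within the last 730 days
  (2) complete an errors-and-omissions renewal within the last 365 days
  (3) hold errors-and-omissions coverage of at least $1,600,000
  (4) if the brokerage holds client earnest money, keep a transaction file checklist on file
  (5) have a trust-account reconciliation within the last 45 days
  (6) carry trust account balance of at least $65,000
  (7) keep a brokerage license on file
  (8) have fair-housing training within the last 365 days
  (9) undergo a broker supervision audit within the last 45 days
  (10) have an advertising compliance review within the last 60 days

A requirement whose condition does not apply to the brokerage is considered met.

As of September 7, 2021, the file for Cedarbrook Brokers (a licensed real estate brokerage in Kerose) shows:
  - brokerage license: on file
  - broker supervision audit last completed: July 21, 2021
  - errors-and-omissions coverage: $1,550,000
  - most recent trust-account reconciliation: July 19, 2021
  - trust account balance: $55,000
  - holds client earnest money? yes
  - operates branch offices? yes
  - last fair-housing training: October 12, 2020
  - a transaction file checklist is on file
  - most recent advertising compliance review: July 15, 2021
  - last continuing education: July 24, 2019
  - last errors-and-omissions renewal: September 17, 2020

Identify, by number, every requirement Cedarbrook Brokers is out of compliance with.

1, 3, 5, 6, 9

1. condition 'operates branch offices' holds; continuing education 776 days ago vs limit 730 → not met
2. errors-and-omissions renewal 355 days ago vs limit 365 → met
3. errors-and-omissions coverage $1,550,000 < $1,600,000 → not met
4. condition 'holds client earnest money' holds; transaction file checklist present → met
5. trust-account reconciliation 50 days ago vs limit 45 → not met
6. trust account balance $55,000 < $65,000 → not met
7. brokerage license present → met
8. fair-housing training 330 days ago vs limit 365 → met
9. broker supervision audit 48 days ago vs limit 45 → not met
10. advertising compliance review 54 days ago vs limit 60 → met
Not met: 1, 3, 5, 6, 9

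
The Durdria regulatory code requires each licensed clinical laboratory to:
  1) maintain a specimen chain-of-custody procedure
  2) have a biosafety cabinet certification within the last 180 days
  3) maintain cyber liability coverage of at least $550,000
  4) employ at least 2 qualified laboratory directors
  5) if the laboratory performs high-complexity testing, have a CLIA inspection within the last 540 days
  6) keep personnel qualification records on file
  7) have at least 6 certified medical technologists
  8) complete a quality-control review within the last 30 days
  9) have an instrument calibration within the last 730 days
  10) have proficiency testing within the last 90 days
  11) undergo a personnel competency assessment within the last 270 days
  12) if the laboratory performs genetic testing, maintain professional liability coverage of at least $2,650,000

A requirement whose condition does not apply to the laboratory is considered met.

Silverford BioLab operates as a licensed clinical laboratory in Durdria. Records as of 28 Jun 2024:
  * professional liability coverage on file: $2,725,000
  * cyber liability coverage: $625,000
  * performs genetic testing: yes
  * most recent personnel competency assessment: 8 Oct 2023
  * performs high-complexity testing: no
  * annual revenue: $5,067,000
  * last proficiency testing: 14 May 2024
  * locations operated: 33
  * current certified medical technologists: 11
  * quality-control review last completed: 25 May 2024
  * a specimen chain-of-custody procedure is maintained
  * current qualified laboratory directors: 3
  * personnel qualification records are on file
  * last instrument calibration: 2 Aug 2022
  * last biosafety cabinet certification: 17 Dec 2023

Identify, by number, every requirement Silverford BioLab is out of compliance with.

2, 8

1. specimen chain-of-custody procedure present → met
2. biosafety cabinet certification 194 days ago vs limit 180 → not met
3. cyber liability coverage $625,000 ≥ $550,000 → met
4. qualified laboratory directors 3 ≥ 2 → met
5. condition 'performs high-complexity testing' does not hold → requirement n/a → met
6. personnel qualification records present → met
7. certified medical technologists 11 ≥ 6 → met
8. quality-control review 34 days ago vs limit 30 → not met
9. instrument calibration 696 days ago vs limit 730 → met
10. proficiency testing 45 days ago vs limit 90 → met
11. personnel competency assessment 264 days ago vs limit 270 → met
12. condition 'performs genetic testing' holds; professional liability coverage $2,725,000 ≥ $2,650,000 → met
Not met: 2, 8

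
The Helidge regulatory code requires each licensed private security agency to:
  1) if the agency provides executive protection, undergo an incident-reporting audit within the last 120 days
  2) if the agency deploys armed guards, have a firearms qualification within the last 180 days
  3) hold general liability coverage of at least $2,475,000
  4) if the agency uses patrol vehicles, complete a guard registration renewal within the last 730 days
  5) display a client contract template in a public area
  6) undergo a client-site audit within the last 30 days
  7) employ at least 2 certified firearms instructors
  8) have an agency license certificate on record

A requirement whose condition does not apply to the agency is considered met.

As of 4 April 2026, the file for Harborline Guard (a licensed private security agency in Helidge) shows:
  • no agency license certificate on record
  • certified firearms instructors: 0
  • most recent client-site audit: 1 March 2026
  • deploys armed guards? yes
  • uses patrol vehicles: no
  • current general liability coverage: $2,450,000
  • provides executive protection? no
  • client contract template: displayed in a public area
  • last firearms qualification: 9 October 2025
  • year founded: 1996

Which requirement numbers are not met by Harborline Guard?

3, 6, 7, 8

1. condition 'provides executive protection' does not hold → requirement n/a → met
2. condition 'deploys armed guards' holds; firearms qualification 177 days ago vs limit 180 → met
3. general liability coverage $2,450,000 < $2,475,000 → not met
4. condition 'uses patrol vehicles' does not hold → requirement n/a → met
5. client contract template present → met
6. client-site audit 34 days ago vs limit 30 → not met
7. certified firearms instructors 0 < 2 → not met
8. agency license certificate absent → not met
Not met: 3, 6, 7, 8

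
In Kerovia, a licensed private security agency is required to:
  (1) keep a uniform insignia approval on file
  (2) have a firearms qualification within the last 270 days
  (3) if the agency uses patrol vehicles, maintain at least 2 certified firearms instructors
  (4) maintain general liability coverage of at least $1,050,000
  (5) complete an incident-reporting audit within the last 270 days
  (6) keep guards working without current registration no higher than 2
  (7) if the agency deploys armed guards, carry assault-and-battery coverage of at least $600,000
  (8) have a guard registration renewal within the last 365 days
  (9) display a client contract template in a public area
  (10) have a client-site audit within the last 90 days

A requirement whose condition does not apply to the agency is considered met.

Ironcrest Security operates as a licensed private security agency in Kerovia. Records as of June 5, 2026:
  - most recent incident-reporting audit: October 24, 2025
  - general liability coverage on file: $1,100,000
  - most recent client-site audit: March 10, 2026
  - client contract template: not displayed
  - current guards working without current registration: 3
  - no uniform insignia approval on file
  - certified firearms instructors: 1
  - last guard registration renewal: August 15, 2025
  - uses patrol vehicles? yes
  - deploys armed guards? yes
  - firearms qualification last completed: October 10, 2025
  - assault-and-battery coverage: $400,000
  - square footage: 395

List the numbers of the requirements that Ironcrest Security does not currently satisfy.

1, 3, 6, 7, 9

1. uniform insignia approval absent → not met
2. firearms qualification 238 days ago vs limit 270 → met
3. condition 'uses patrol vehicles' holds; certified firearms instructors 1 < 2 → not met
4. general liability coverage $1,100,000 ≥ $1,050,000 → met
5. incident-reporting audit 224 days ago vs limit 270 → met
6. guards working without current registration 3 > 2 → not met
7. condition 'deploys armed guards' holds; assault-and-battery coverage $400,000 < $600,000 → not met
8. guard registration renewal 294 days ago vs limit 365 → met
9. client contract template absent → not met
10. client-site audit 87 days ago vs limit 90 → met
Not met: 1, 3, 6, 7, 9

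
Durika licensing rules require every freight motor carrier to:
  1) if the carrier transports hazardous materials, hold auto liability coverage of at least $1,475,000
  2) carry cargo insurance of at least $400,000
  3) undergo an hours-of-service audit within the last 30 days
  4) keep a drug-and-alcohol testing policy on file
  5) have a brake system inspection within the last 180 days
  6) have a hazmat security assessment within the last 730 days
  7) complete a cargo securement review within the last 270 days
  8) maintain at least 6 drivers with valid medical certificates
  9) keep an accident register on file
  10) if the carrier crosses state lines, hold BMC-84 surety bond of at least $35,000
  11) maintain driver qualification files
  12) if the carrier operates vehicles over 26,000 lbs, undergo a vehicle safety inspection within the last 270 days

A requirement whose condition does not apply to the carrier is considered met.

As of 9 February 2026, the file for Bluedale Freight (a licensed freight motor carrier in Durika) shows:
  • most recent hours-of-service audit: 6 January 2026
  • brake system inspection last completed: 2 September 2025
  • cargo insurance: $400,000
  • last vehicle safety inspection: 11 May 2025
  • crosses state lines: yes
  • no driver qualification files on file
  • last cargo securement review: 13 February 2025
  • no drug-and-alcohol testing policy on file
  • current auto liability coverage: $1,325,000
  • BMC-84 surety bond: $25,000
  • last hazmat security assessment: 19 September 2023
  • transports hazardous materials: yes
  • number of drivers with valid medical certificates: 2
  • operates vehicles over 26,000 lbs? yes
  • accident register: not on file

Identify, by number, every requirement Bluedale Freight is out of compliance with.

1. condition 'transports hazardous materials' holds; auto liability coverage $1,325,000 < $1,475,000 → not met
2. cargo insurance $400,000 ≥ $400,000 → met
3. hours-of-service audit 34 days ago vs limit 30 → not met
4. drug-and-alcohol testing policy absent → not met
5. brake system inspection 160 days ago vs limit 180 → met
6. hazmat security assessment 874 days ago vs limit 730 → not met
7. cargo securement review 361 days ago vs limit 270 → not met
8. drivers with valid medical certificates 2 < 6 → not met
9. accident register absent → not met
10. condition 'crosses state lines' holds; BMC-84 surety bond $25,000 < $35,000 → not met
11. driver qualification files absent → not met
12. condition 'operates vehicles over 26,000 lbs' holds; vehicle safety inspection 274 days ago vs limit 270 → not met
Not met: 1, 3, 4, 6, 7, 8, 9, 10, 11, 12

1, 3, 4, 6, 7, 8, 9, 10, 11, 12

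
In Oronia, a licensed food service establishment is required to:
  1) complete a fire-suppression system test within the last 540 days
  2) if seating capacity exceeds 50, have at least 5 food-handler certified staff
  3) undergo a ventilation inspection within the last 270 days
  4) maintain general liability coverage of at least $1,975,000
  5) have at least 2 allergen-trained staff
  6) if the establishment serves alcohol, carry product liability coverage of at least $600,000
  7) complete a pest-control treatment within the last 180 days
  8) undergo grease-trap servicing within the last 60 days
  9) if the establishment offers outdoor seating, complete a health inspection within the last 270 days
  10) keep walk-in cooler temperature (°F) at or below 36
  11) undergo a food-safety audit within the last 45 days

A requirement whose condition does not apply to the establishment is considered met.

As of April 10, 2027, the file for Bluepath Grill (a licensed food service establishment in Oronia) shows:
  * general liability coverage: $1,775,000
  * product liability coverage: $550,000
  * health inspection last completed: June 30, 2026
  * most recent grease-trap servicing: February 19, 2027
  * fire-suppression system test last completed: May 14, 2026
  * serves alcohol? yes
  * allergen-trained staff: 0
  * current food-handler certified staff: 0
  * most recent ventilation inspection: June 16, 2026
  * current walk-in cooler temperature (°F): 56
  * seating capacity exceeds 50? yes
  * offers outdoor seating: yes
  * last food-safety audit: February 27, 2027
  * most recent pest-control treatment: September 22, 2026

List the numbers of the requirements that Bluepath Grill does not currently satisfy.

2, 3, 4, 5, 6, 7, 9, 10

1. fire-suppression system test 331 days ago vs limit 540 → met
2. condition 'seating capacity exceeds 50' holds; food-handler certified staff 0 < 5 → not met
3. ventilation inspection 298 days ago vs limit 270 → not met
4. general liability coverage $1,775,000 < $1,975,000 → not met
5. allergen-trained staff 0 < 2 → not met
6. condition 'serves alcohol' holds; product liability coverage $550,000 < $600,000 → not met
7. pest-control treatment 200 days ago vs limit 180 → not met
8. grease-trap servicing 50 days ago vs limit 60 → met
9. condition 'offers outdoor seating' holds; health inspection 284 days ago vs limit 270 → not met
10. walk-in cooler temperature (°F) 56 > 36 → not met
11. food-safety audit 42 days ago vs limit 45 → met
Not met: 2, 3, 4, 5, 6, 7, 9, 10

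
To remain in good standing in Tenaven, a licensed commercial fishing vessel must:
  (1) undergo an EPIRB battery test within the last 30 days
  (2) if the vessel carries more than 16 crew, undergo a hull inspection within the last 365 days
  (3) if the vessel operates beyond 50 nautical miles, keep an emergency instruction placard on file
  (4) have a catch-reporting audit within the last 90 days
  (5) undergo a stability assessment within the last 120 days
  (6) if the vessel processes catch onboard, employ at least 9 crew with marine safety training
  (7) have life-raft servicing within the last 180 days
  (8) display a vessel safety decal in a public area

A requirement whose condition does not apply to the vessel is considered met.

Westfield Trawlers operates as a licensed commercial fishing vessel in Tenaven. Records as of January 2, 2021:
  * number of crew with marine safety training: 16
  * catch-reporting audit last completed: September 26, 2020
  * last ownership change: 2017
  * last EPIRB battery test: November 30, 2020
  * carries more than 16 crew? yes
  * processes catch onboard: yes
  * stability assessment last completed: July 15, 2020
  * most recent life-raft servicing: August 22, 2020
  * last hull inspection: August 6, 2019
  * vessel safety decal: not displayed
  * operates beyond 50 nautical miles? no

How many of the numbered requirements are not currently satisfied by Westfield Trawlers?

1. EPIRB battery test 33 days ago vs limit 30 → not met
2. condition 'carries more than 16 crew' holds; hull inspection 515 days ago vs limit 365 → not met
3. condition 'operates beyond 50 nautical miles' does not hold → requirement n/a → met
4. catch-reporting audit 98 days ago vs limit 90 → not met
5. stability assessment 171 days ago vs limit 120 → not met
6. condition 'processes catch onboard' holds; crew with marine safety training 16 ≥ 9 → met
7. life-raft servicing 133 days ago vs limit 180 → met
8. vessel safety decal absent → not met
Not met: 5 of 8

5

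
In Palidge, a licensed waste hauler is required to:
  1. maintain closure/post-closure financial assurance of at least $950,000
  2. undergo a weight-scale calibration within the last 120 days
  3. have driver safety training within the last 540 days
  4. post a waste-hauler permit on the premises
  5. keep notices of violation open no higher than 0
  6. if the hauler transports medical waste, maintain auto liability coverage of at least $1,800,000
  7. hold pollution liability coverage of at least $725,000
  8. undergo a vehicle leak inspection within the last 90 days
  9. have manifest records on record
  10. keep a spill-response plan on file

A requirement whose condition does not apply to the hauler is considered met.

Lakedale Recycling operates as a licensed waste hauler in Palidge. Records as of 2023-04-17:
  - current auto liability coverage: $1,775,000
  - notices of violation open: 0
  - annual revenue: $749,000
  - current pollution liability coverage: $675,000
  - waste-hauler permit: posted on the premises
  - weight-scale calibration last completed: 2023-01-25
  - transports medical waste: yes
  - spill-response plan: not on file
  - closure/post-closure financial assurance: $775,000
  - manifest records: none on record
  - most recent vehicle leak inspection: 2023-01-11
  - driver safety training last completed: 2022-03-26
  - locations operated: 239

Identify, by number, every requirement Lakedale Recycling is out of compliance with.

1, 6, 7, 8, 9, 10

1. closure/post-closure financial assurance $775,000 < $950,000 → not met
2. weight-scale calibration 82 days ago vs limit 120 → met
3. driver safety training 387 days ago vs limit 540 → met
4. waste-hauler permit present → met
5. notices of violation open 0 ≤ 0 → met
6. condition 'transports medical waste' holds; auto liability coverage $1,775,000 < $1,800,000 → not met
7. pollution liability coverage $675,000 < $725,000 → not met
8. vehicle leak inspection 96 days ago vs limit 90 → not met
9. manifest records absent → not met
10. spill-response plan absent → not met
Not met: 1, 6, 7, 8, 9, 10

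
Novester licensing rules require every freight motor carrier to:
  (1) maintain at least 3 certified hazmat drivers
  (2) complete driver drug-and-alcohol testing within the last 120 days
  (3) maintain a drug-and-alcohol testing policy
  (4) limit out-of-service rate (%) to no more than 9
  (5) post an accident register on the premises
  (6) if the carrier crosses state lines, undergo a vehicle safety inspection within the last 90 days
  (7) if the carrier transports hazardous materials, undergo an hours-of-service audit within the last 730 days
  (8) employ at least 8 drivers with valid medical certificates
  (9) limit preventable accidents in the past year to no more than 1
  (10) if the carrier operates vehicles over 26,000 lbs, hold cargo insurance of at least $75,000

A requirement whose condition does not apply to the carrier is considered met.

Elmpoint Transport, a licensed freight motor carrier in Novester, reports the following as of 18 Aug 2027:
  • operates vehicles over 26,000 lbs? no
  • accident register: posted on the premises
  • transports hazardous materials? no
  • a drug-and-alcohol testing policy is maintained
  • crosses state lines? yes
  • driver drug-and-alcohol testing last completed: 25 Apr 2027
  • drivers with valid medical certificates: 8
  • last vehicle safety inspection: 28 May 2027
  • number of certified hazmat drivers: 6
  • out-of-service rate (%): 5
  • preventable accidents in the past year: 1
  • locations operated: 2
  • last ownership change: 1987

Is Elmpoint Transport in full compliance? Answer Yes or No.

1. certified hazmat drivers 6 ≥ 3 → met
2. driver drug-and-alcohol testing 115 days ago vs limit 120 → met
3. drug-and-alcohol testing policy present → met
4. out-of-service rate (%) 5 ≤ 9 → met
5. accident register present → met
6. condition 'crosses state lines' holds; vehicle safety inspection 82 days ago vs limit 90 → met
7. condition 'transports hazardous materials' does not hold → requirement n/a → met
8. drivers with valid medical certificates 8 ≥ 8 → met
9. preventable accidents in the past year 1 ≤ 1 → met
10. condition 'operates vehicles over 26,000 lbs' does not hold → requirement n/a → met
All met.

Yes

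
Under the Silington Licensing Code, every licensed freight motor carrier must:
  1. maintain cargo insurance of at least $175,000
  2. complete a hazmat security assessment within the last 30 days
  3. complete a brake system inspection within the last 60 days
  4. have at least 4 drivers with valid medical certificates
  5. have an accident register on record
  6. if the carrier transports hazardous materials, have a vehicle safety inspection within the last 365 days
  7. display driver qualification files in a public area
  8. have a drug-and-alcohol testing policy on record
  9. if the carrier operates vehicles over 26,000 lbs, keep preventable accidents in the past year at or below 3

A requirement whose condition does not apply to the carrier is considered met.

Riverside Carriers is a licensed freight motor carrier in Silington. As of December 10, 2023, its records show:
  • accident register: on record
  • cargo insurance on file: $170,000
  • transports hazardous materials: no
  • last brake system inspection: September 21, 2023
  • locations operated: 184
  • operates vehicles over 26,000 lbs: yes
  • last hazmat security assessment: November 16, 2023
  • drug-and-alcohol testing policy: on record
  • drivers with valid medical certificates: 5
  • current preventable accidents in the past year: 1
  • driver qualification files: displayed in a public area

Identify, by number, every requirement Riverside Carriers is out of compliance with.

1. cargo insurance $170,000 < $175,000 → not met
2. hazmat security assessment 24 days ago vs limit 30 → met
3. brake system inspection 80 days ago vs limit 60 → not met
4. drivers with valid medical certificates 5 ≥ 4 → met
5. accident register present → met
6. condition 'transports hazardous materials' does not hold → requirement n/a → met
7. driver qualification files present → met
8. drug-and-alcohol testing policy present → met
9. condition 'operates vehicles over 26,000 lbs' holds; preventable accidents in the past year 1 ≤ 3 → met
Not met: 1, 3

1, 3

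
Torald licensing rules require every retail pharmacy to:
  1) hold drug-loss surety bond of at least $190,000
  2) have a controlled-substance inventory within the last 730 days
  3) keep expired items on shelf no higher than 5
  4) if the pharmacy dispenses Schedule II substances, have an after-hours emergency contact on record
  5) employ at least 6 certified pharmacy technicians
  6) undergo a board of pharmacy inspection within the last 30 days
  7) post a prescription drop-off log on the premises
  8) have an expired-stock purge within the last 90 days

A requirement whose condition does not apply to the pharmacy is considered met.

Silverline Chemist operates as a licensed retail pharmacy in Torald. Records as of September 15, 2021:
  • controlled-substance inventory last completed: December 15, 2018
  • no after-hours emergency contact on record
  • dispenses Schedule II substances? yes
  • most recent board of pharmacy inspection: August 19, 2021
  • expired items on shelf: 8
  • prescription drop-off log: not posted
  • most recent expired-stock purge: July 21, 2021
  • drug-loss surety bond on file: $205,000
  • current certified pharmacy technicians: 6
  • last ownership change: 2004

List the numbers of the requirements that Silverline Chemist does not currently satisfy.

2, 3, 4, 7

1. drug-loss surety bond $205,000 ≥ $190,000 → met
2. controlled-substance inventory 1005 days ago vs limit 730 → not met
3. expired items on shelf 8 > 5 → not met
4. condition 'dispenses Schedule II substances' holds; after-hours emergency contact absent → not met
5. certified pharmacy technicians 6 ≥ 6 → met
6. board of pharmacy inspection 27 days ago vs limit 30 → met
7. prescription drop-off log absent → not met
8. expired-stock purge 56 days ago vs limit 90 → met
Not met: 2, 3, 4, 7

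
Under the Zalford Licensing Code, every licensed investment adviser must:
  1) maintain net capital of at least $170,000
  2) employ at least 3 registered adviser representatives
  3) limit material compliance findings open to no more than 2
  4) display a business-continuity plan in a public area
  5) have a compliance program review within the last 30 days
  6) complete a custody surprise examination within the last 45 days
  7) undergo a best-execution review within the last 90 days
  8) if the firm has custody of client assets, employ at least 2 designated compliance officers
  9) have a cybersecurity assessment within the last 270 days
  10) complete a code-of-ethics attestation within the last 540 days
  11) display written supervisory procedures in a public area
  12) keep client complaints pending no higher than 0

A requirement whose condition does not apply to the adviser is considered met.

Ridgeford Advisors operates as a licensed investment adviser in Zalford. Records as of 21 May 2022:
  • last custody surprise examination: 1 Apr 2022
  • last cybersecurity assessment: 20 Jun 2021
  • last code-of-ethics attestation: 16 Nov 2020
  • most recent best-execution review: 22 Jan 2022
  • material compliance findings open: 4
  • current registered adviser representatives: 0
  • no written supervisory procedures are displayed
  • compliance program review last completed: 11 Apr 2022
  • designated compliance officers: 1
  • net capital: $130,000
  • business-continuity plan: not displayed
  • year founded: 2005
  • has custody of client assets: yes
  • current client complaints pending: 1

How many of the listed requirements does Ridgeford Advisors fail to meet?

1. net capital $130,000 < $170,000 → not met
2. registered adviser representatives 0 < 3 → not met
3. material compliance findings open 4 > 2 → not met
4. business-continuity plan absent → not met
5. compliance program review 40 days ago vs limit 30 → not met
6. custody surprise examination 50 days ago vs limit 45 → not met
7. best-execution review 119 days ago vs limit 90 → not met
8. condition 'has custody of client assets' holds; designated compliance officers 1 < 2 → not met
9. cybersecurity assessment 335 days ago vs limit 270 → not met
10. code-of-ethics attestation 551 days ago vs limit 540 → not met
11. written supervisory procedures absent → not met
12. client complaints pending 1 > 0 → not met
Not met: 12 of 12

12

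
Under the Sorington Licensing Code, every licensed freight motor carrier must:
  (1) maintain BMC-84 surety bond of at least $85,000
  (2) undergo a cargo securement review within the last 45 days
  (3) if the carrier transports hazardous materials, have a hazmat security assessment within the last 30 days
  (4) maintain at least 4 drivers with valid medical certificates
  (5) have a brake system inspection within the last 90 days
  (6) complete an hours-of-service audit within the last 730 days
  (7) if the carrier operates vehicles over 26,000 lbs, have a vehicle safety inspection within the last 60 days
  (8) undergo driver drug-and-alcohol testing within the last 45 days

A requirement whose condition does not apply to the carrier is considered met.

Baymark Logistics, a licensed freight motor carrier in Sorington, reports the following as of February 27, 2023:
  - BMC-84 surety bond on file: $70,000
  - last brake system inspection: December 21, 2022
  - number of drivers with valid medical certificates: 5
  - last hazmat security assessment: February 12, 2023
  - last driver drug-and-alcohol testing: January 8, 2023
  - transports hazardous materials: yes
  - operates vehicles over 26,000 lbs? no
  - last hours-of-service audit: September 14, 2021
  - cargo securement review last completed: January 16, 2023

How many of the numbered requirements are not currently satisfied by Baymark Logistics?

1. BMC-84 surety bond $70,000 < $85,000 → not met
2. cargo securement review 42 days ago vs limit 45 → met
3. condition 'transports hazardous materials' holds; hazmat security assessment 15 days ago vs limit 30 → met
4. drivers with valid medical certificates 5 ≥ 4 → met
5. brake system inspection 68 days ago vs limit 90 → met
6. hours-of-service audit 531 days ago vs limit 730 → met
7. condition 'operates vehicles over 26,000 lbs' does not hold → requirement n/a → met
8. driver drug-and-alcohol testing 50 days ago vs limit 45 → not met
Not met: 2 of 8

2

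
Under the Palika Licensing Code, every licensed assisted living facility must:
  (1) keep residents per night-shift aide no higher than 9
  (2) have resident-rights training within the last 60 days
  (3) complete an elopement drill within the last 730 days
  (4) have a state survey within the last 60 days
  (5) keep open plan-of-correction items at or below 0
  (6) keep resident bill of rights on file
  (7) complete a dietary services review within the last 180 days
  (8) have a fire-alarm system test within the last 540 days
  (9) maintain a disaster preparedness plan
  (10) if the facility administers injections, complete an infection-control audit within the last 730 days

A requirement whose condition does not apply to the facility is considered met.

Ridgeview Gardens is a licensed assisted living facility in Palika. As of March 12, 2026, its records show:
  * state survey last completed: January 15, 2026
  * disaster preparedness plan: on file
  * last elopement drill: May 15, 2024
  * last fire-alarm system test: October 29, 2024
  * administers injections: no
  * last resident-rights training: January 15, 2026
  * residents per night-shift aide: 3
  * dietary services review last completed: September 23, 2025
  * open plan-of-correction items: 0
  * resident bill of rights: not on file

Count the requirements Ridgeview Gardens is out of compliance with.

1. residents per night-shift aide 3 ≤ 9 → met
2. resident-rights training 56 days ago vs limit 60 → met
3. elopement drill 666 days ago vs limit 730 → met
4. state survey 56 days ago vs limit 60 → met
5. open plan-of-correction items 0 ≤ 0 → met
6. resident bill of rights absent → not met
7. dietary services review 170 days ago vs limit 180 → met
8. fire-alarm system test 499 days ago vs limit 540 → met
9. disaster preparedness plan present → met
10. condition 'administers injections' does not hold → requirement n/a → met
Not met: 1 of 10

1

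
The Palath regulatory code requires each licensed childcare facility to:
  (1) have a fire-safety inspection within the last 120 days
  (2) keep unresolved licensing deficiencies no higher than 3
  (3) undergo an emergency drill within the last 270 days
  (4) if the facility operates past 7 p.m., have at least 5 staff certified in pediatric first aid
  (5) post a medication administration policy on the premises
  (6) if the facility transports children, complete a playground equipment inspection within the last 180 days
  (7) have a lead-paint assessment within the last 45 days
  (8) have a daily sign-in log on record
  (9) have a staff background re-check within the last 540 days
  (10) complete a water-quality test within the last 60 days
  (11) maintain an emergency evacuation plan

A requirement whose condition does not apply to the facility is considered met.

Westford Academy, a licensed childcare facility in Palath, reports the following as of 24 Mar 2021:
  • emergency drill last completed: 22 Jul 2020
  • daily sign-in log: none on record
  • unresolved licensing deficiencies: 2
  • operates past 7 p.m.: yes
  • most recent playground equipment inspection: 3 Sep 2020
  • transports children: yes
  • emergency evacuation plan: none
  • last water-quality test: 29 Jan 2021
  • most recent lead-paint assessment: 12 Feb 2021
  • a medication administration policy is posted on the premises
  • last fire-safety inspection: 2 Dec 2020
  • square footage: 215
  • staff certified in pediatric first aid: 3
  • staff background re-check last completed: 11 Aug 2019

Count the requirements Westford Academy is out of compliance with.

5

1. fire-safety inspection 112 days ago vs limit 120 → met
2. unresolved licensing deficiencies 2 ≤ 3 → met
3. emergency drill 245 days ago vs limit 270 → met
4. condition 'operates past 7 p.m.' holds; staff certified in pediatric first aid 3 < 5 → not met
5. medication administration policy present → met
6. condition 'transports children' holds; playground equipment inspection 202 days ago vs limit 180 → not met
7. lead-paint assessment 40 days ago vs limit 45 → met
8. daily sign-in log absent → not met
9. staff background re-check 591 days ago vs limit 540 → not met
10. water-quality test 54 days ago vs limit 60 → met
11. emergency evacuation plan absent → not met
Not met: 5 of 11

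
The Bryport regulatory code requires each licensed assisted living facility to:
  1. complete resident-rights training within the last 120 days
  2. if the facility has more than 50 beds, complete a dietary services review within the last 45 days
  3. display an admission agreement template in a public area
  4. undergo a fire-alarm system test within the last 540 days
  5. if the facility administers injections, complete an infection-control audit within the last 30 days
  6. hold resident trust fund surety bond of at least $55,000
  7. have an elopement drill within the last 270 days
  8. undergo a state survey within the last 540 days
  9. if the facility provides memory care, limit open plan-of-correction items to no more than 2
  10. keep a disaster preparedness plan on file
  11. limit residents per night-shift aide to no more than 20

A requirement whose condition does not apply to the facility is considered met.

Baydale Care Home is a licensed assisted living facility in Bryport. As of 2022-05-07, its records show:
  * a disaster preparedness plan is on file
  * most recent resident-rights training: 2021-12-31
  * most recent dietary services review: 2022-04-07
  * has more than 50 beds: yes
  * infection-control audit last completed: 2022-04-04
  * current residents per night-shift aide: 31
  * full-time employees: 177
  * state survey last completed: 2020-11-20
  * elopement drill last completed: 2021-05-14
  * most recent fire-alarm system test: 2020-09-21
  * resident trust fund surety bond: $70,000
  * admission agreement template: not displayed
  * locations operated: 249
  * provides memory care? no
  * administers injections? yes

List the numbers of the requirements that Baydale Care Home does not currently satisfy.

1, 3, 4, 5, 7, 11

1. resident-rights training 127 days ago vs limit 120 → not met
2. condition 'has more than 50 beds' holds; dietary services review 30 days ago vs limit 45 → met
3. admission agreement template absent → not met
4. fire-alarm system test 593 days ago vs limit 540 → not met
5. condition 'administers injections' holds; infection-control audit 33 days ago vs limit 30 → not met
6. resident trust fund surety bond $70,000 ≥ $55,000 → met
7. elopement drill 358 days ago vs limit 270 → not met
8. state survey 533 days ago vs limit 540 → met
9. condition 'provides memory care' does not hold → requirement n/a → met
10. disaster preparedness plan present → met
11. residents per night-shift aide 31 > 20 → not met
Not met: 1, 3, 4, 5, 7, 11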